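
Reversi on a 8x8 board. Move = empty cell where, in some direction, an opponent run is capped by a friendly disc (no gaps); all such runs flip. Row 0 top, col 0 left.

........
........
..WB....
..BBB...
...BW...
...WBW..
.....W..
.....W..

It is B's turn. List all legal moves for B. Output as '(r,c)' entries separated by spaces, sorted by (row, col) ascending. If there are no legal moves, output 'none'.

Answer: (1,1) (1,2) (2,1) (4,5) (5,2) (5,6) (6,3) (6,6) (7,6)

Derivation:
(1,1): flips 1 -> legal
(1,2): flips 1 -> legal
(1,3): no bracket -> illegal
(2,1): flips 1 -> legal
(3,1): no bracket -> illegal
(3,5): no bracket -> illegal
(4,2): no bracket -> illegal
(4,5): flips 1 -> legal
(4,6): no bracket -> illegal
(5,2): flips 1 -> legal
(5,6): flips 1 -> legal
(6,2): no bracket -> illegal
(6,3): flips 1 -> legal
(6,4): no bracket -> illegal
(6,6): flips 2 -> legal
(7,4): no bracket -> illegal
(7,6): flips 1 -> legal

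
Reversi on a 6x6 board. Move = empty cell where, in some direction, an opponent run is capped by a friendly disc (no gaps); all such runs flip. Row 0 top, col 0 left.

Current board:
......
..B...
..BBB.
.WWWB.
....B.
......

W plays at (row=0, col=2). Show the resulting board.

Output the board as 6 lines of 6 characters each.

Answer: ..W...
..W...
..WBB.
.WWWB.
....B.
......

Derivation:
Place W at (0,2); scan 8 dirs for brackets.
Dir NW: edge -> no flip
Dir N: edge -> no flip
Dir NE: edge -> no flip
Dir W: first cell '.' (not opp) -> no flip
Dir E: first cell '.' (not opp) -> no flip
Dir SW: first cell '.' (not opp) -> no flip
Dir S: opp run (1,2) (2,2) capped by W -> flip
Dir SE: first cell '.' (not opp) -> no flip
All flips: (1,2) (2,2)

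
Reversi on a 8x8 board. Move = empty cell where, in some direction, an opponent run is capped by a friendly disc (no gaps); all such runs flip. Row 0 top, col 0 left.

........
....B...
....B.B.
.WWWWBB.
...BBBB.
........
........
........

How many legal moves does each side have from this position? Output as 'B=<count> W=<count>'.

Answer: B=6 W=8

Derivation:
-- B to move --
(2,0): no bracket -> illegal
(2,1): flips 1 -> legal
(2,2): flips 1 -> legal
(2,3): flips 2 -> legal
(2,5): flips 1 -> legal
(3,0): flips 4 -> legal
(4,0): no bracket -> illegal
(4,1): no bracket -> illegal
(4,2): flips 1 -> legal
B mobility = 6
-- W to move --
(0,3): no bracket -> illegal
(0,4): flips 2 -> legal
(0,5): no bracket -> illegal
(1,3): no bracket -> illegal
(1,5): flips 1 -> legal
(1,6): no bracket -> illegal
(1,7): no bracket -> illegal
(2,3): no bracket -> illegal
(2,5): no bracket -> illegal
(2,7): no bracket -> illegal
(3,7): flips 2 -> legal
(4,2): no bracket -> illegal
(4,7): no bracket -> illegal
(5,2): flips 1 -> legal
(5,3): flips 1 -> legal
(5,4): flips 2 -> legal
(5,5): flips 1 -> legal
(5,6): flips 1 -> legal
(5,7): no bracket -> illegal
W mobility = 8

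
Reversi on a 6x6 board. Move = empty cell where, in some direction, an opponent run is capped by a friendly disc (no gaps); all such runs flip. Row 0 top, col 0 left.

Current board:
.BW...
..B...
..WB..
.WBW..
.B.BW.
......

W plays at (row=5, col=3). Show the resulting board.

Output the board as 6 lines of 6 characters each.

Answer: .BW...
..B...
..WB..
.WBW..
.B.WW.
...W..

Derivation:
Place W at (5,3); scan 8 dirs for brackets.
Dir NW: first cell '.' (not opp) -> no flip
Dir N: opp run (4,3) capped by W -> flip
Dir NE: first cell 'W' (not opp) -> no flip
Dir W: first cell '.' (not opp) -> no flip
Dir E: first cell '.' (not opp) -> no flip
Dir SW: edge -> no flip
Dir S: edge -> no flip
Dir SE: edge -> no flip
All flips: (4,3)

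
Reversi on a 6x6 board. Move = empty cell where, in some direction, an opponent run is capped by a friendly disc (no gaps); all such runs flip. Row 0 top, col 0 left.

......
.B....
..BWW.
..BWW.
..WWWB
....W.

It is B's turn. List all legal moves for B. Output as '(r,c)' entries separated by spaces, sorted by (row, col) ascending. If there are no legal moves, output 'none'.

Answer: (1,2) (1,4) (2,5) (3,5) (4,1) (5,2) (5,5)

Derivation:
(1,2): flips 2 -> legal
(1,3): no bracket -> illegal
(1,4): flips 1 -> legal
(1,5): no bracket -> illegal
(2,5): flips 2 -> legal
(3,1): no bracket -> illegal
(3,5): flips 2 -> legal
(4,1): flips 3 -> legal
(5,1): no bracket -> illegal
(5,2): flips 1 -> legal
(5,3): no bracket -> illegal
(5,5): flips 2 -> legal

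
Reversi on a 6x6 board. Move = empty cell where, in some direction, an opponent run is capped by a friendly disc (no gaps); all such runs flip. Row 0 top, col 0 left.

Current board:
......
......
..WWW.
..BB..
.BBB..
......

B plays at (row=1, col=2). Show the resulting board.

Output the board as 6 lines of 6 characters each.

Place B at (1,2); scan 8 dirs for brackets.
Dir NW: first cell '.' (not opp) -> no flip
Dir N: first cell '.' (not opp) -> no flip
Dir NE: first cell '.' (not opp) -> no flip
Dir W: first cell '.' (not opp) -> no flip
Dir E: first cell '.' (not opp) -> no flip
Dir SW: first cell '.' (not opp) -> no flip
Dir S: opp run (2,2) capped by B -> flip
Dir SE: opp run (2,3), next='.' -> no flip
All flips: (2,2)

Answer: ......
..B...
..BWW.
..BB..
.BBB..
......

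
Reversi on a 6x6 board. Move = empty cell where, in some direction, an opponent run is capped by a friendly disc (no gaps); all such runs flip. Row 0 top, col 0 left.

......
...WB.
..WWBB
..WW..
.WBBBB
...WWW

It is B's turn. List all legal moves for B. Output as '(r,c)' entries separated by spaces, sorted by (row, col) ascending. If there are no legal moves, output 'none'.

(0,2): flips 1 -> legal
(0,3): flips 3 -> legal
(0,4): no bracket -> illegal
(1,1): flips 2 -> legal
(1,2): flips 3 -> legal
(2,1): flips 3 -> legal
(3,0): no bracket -> illegal
(3,1): no bracket -> illegal
(3,4): no bracket -> illegal
(4,0): flips 1 -> legal
(5,0): flips 3 -> legal
(5,1): no bracket -> illegal
(5,2): no bracket -> illegal

Answer: (0,2) (0,3) (1,1) (1,2) (2,1) (4,0) (5,0)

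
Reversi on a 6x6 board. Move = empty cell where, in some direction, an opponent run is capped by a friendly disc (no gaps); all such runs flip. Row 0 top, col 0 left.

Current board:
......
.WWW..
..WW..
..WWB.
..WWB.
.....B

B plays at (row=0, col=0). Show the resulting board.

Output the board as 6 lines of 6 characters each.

Place B at (0,0); scan 8 dirs for brackets.
Dir NW: edge -> no flip
Dir N: edge -> no flip
Dir NE: edge -> no flip
Dir W: edge -> no flip
Dir E: first cell '.' (not opp) -> no flip
Dir SW: edge -> no flip
Dir S: first cell '.' (not opp) -> no flip
Dir SE: opp run (1,1) (2,2) (3,3) capped by B -> flip
All flips: (1,1) (2,2) (3,3)

Answer: B.....
.BWW..
..BW..
..WBB.
..WWB.
.....B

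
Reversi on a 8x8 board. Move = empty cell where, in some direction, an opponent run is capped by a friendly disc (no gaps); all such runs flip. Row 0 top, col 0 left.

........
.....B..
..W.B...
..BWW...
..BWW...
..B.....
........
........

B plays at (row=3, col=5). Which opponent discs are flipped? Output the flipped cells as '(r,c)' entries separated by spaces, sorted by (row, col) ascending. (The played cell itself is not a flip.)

Dir NW: first cell 'B' (not opp) -> no flip
Dir N: first cell '.' (not opp) -> no flip
Dir NE: first cell '.' (not opp) -> no flip
Dir W: opp run (3,4) (3,3) capped by B -> flip
Dir E: first cell '.' (not opp) -> no flip
Dir SW: opp run (4,4), next='.' -> no flip
Dir S: first cell '.' (not opp) -> no flip
Dir SE: first cell '.' (not opp) -> no flip

Answer: (3,3) (3,4)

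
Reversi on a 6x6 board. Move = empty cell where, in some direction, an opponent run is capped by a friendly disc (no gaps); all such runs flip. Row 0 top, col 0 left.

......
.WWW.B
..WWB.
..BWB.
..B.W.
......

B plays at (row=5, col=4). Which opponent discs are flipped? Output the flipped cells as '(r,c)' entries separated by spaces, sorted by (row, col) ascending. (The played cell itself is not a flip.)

Answer: (4,4)

Derivation:
Dir NW: first cell '.' (not opp) -> no flip
Dir N: opp run (4,4) capped by B -> flip
Dir NE: first cell '.' (not opp) -> no flip
Dir W: first cell '.' (not opp) -> no flip
Dir E: first cell '.' (not opp) -> no flip
Dir SW: edge -> no flip
Dir S: edge -> no flip
Dir SE: edge -> no flip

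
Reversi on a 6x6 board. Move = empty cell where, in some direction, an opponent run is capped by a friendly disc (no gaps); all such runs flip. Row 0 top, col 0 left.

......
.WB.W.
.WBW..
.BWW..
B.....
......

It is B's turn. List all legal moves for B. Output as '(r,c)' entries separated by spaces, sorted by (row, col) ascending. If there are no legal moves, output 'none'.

(0,0): flips 1 -> legal
(0,1): flips 2 -> legal
(0,2): no bracket -> illegal
(0,3): no bracket -> illegal
(0,4): no bracket -> illegal
(0,5): no bracket -> illegal
(1,0): flips 1 -> legal
(1,3): no bracket -> illegal
(1,5): no bracket -> illegal
(2,0): flips 1 -> legal
(2,4): flips 1 -> legal
(2,5): no bracket -> illegal
(3,0): flips 1 -> legal
(3,4): flips 3 -> legal
(4,1): no bracket -> illegal
(4,2): flips 1 -> legal
(4,3): no bracket -> illegal
(4,4): flips 1 -> legal

Answer: (0,0) (0,1) (1,0) (2,0) (2,4) (3,0) (3,4) (4,2) (4,4)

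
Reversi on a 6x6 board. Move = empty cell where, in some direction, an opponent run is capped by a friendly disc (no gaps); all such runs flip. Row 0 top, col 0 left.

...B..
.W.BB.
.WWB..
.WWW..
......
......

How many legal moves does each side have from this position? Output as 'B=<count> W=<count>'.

-- B to move --
(0,0): no bracket -> illegal
(0,1): no bracket -> illegal
(0,2): no bracket -> illegal
(1,0): no bracket -> illegal
(1,2): no bracket -> illegal
(2,0): flips 2 -> legal
(2,4): no bracket -> illegal
(3,0): no bracket -> illegal
(3,4): no bracket -> illegal
(4,0): flips 2 -> legal
(4,1): flips 1 -> legal
(4,2): no bracket -> illegal
(4,3): flips 1 -> legal
(4,4): no bracket -> illegal
B mobility = 4
-- W to move --
(0,2): no bracket -> illegal
(0,4): flips 1 -> legal
(0,5): flips 2 -> legal
(1,2): no bracket -> illegal
(1,5): no bracket -> illegal
(2,4): flips 1 -> legal
(2,5): no bracket -> illegal
(3,4): no bracket -> illegal
W mobility = 3

Answer: B=4 W=3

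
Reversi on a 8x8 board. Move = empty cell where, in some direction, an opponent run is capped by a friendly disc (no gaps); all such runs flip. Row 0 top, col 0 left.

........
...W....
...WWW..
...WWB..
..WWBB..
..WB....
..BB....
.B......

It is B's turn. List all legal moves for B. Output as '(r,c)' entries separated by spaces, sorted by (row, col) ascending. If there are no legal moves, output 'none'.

(0,2): flips 2 -> legal
(0,3): flips 4 -> legal
(0,4): no bracket -> illegal
(1,2): flips 2 -> legal
(1,4): flips 2 -> legal
(1,5): flips 1 -> legal
(1,6): no bracket -> illegal
(2,2): flips 1 -> legal
(2,6): no bracket -> illegal
(3,1): flips 1 -> legal
(3,2): flips 4 -> legal
(3,6): no bracket -> illegal
(4,1): flips 3 -> legal
(5,1): flips 1 -> legal
(5,4): no bracket -> illegal
(6,1): no bracket -> illegal

Answer: (0,2) (0,3) (1,2) (1,4) (1,5) (2,2) (3,1) (3,2) (4,1) (5,1)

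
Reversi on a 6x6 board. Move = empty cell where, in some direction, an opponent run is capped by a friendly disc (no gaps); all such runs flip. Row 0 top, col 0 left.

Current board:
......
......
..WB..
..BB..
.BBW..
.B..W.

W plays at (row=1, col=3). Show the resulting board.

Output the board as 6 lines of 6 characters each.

Place W at (1,3); scan 8 dirs for brackets.
Dir NW: first cell '.' (not opp) -> no flip
Dir N: first cell '.' (not opp) -> no flip
Dir NE: first cell '.' (not opp) -> no flip
Dir W: first cell '.' (not opp) -> no flip
Dir E: first cell '.' (not opp) -> no flip
Dir SW: first cell 'W' (not opp) -> no flip
Dir S: opp run (2,3) (3,3) capped by W -> flip
Dir SE: first cell '.' (not opp) -> no flip
All flips: (2,3) (3,3)

Answer: ......
...W..
..WW..
..BW..
.BBW..
.B..W.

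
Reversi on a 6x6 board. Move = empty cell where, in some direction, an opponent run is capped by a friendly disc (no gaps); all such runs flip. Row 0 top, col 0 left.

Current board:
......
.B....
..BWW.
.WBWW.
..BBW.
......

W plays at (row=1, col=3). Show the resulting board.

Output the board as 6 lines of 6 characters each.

Place W at (1,3); scan 8 dirs for brackets.
Dir NW: first cell '.' (not opp) -> no flip
Dir N: first cell '.' (not opp) -> no flip
Dir NE: first cell '.' (not opp) -> no flip
Dir W: first cell '.' (not opp) -> no flip
Dir E: first cell '.' (not opp) -> no flip
Dir SW: opp run (2,2) capped by W -> flip
Dir S: first cell 'W' (not opp) -> no flip
Dir SE: first cell 'W' (not opp) -> no flip
All flips: (2,2)

Answer: ......
.B.W..
..WWW.
.WBWW.
..BBW.
......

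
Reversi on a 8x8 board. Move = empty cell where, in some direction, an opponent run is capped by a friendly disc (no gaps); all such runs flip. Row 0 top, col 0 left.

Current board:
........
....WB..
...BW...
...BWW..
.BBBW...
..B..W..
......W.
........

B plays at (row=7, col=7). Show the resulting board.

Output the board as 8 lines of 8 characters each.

Place B at (7,7); scan 8 dirs for brackets.
Dir NW: opp run (6,6) (5,5) (4,4) capped by B -> flip
Dir N: first cell '.' (not opp) -> no flip
Dir NE: edge -> no flip
Dir W: first cell '.' (not opp) -> no flip
Dir E: edge -> no flip
Dir SW: edge -> no flip
Dir S: edge -> no flip
Dir SE: edge -> no flip
All flips: (4,4) (5,5) (6,6)

Answer: ........
....WB..
...BW...
...BWW..
.BBBB...
..B..B..
......B.
.......B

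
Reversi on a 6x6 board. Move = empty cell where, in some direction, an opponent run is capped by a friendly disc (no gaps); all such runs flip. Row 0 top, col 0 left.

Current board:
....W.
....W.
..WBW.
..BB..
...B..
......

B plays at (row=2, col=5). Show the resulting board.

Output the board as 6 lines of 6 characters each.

Answer: ....W.
....W.
..WBBB
..BB..
...B..
......

Derivation:
Place B at (2,5); scan 8 dirs for brackets.
Dir NW: opp run (1,4), next='.' -> no flip
Dir N: first cell '.' (not opp) -> no flip
Dir NE: edge -> no flip
Dir W: opp run (2,4) capped by B -> flip
Dir E: edge -> no flip
Dir SW: first cell '.' (not opp) -> no flip
Dir S: first cell '.' (not opp) -> no flip
Dir SE: edge -> no flip
All flips: (2,4)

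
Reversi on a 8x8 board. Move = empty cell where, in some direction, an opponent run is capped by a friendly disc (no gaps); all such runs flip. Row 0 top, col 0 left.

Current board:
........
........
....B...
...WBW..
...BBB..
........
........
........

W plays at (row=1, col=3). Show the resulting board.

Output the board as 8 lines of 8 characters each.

Answer: ........
...W....
....W...
...WBW..
...BBB..
........
........
........

Derivation:
Place W at (1,3); scan 8 dirs for brackets.
Dir NW: first cell '.' (not opp) -> no flip
Dir N: first cell '.' (not opp) -> no flip
Dir NE: first cell '.' (not opp) -> no flip
Dir W: first cell '.' (not opp) -> no flip
Dir E: first cell '.' (not opp) -> no flip
Dir SW: first cell '.' (not opp) -> no flip
Dir S: first cell '.' (not opp) -> no flip
Dir SE: opp run (2,4) capped by W -> flip
All flips: (2,4)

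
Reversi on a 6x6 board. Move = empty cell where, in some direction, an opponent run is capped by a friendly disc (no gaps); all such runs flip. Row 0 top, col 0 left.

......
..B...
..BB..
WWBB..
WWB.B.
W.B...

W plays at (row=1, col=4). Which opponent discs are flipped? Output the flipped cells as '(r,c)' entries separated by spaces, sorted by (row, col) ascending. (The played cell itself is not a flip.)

Answer: (2,3) (3,2)

Derivation:
Dir NW: first cell '.' (not opp) -> no flip
Dir N: first cell '.' (not opp) -> no flip
Dir NE: first cell '.' (not opp) -> no flip
Dir W: first cell '.' (not opp) -> no flip
Dir E: first cell '.' (not opp) -> no flip
Dir SW: opp run (2,3) (3,2) capped by W -> flip
Dir S: first cell '.' (not opp) -> no flip
Dir SE: first cell '.' (not opp) -> no flip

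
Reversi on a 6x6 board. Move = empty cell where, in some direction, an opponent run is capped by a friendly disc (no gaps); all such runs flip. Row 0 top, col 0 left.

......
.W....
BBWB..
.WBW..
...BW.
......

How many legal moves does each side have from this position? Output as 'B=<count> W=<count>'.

-- B to move --
(0,0): no bracket -> illegal
(0,1): flips 1 -> legal
(0,2): flips 1 -> legal
(1,0): no bracket -> illegal
(1,2): flips 1 -> legal
(1,3): no bracket -> illegal
(2,4): no bracket -> illegal
(3,0): flips 1 -> legal
(3,4): flips 1 -> legal
(3,5): no bracket -> illegal
(4,0): no bracket -> illegal
(4,1): flips 1 -> legal
(4,2): flips 1 -> legal
(4,5): flips 1 -> legal
(5,3): no bracket -> illegal
(5,4): no bracket -> illegal
(5,5): no bracket -> illegal
B mobility = 8
-- W to move --
(1,0): no bracket -> illegal
(1,2): no bracket -> illegal
(1,3): flips 1 -> legal
(1,4): no bracket -> illegal
(2,4): flips 1 -> legal
(3,0): no bracket -> illegal
(3,4): no bracket -> illegal
(4,1): no bracket -> illegal
(4,2): flips 2 -> legal
(5,2): no bracket -> illegal
(5,3): flips 1 -> legal
(5,4): no bracket -> illegal
W mobility = 4

Answer: B=8 W=4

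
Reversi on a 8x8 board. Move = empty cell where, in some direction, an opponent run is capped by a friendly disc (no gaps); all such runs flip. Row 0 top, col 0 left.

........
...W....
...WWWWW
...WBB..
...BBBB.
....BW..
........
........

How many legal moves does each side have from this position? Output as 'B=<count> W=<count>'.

Answer: B=13 W=7

Derivation:
-- B to move --
(0,2): flips 2 -> legal
(0,3): flips 3 -> legal
(0,4): no bracket -> illegal
(1,2): flips 1 -> legal
(1,4): flips 1 -> legal
(1,5): flips 1 -> legal
(1,6): flips 1 -> legal
(1,7): flips 1 -> legal
(2,2): flips 1 -> legal
(3,2): flips 1 -> legal
(3,6): no bracket -> illegal
(3,7): no bracket -> illegal
(4,2): no bracket -> illegal
(5,6): flips 1 -> legal
(6,4): flips 1 -> legal
(6,5): flips 1 -> legal
(6,6): flips 1 -> legal
B mobility = 13
-- W to move --
(3,2): no bracket -> illegal
(3,6): flips 2 -> legal
(3,7): flips 1 -> legal
(4,2): no bracket -> illegal
(4,7): no bracket -> illegal
(5,2): flips 2 -> legal
(5,3): flips 4 -> legal
(5,6): flips 2 -> legal
(5,7): flips 2 -> legal
(6,3): no bracket -> illegal
(6,4): flips 3 -> legal
(6,5): no bracket -> illegal
W mobility = 7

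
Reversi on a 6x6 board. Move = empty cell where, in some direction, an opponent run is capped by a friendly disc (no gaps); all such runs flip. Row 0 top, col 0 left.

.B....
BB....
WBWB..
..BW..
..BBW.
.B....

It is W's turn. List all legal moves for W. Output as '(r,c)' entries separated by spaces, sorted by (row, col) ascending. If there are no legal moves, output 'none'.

(0,0): flips 2 -> legal
(0,2): flips 1 -> legal
(1,2): no bracket -> illegal
(1,3): flips 1 -> legal
(1,4): no bracket -> illegal
(2,4): flips 1 -> legal
(3,0): no bracket -> illegal
(3,1): flips 1 -> legal
(3,4): no bracket -> illegal
(4,0): no bracket -> illegal
(4,1): flips 2 -> legal
(5,0): no bracket -> illegal
(5,2): flips 2 -> legal
(5,3): flips 1 -> legal
(5,4): no bracket -> illegal

Answer: (0,0) (0,2) (1,3) (2,4) (3,1) (4,1) (5,2) (5,3)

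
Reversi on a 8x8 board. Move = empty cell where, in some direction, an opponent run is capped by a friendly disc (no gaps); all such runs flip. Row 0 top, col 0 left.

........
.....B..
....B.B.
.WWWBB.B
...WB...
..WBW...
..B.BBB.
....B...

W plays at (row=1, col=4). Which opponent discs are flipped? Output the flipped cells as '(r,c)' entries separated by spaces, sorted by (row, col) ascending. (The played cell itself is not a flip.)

Answer: (2,4) (3,4) (4,4)

Derivation:
Dir NW: first cell '.' (not opp) -> no flip
Dir N: first cell '.' (not opp) -> no flip
Dir NE: first cell '.' (not opp) -> no flip
Dir W: first cell '.' (not opp) -> no flip
Dir E: opp run (1,5), next='.' -> no flip
Dir SW: first cell '.' (not opp) -> no flip
Dir S: opp run (2,4) (3,4) (4,4) capped by W -> flip
Dir SE: first cell '.' (not opp) -> no flip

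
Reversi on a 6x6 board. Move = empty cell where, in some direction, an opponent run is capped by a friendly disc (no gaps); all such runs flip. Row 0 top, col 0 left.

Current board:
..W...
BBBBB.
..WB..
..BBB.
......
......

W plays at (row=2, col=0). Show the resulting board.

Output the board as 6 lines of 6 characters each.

Answer: ..W...
BWBBB.
W.WB..
..BBB.
......
......

Derivation:
Place W at (2,0); scan 8 dirs for brackets.
Dir NW: edge -> no flip
Dir N: opp run (1,0), next='.' -> no flip
Dir NE: opp run (1,1) capped by W -> flip
Dir W: edge -> no flip
Dir E: first cell '.' (not opp) -> no flip
Dir SW: edge -> no flip
Dir S: first cell '.' (not opp) -> no flip
Dir SE: first cell '.' (not opp) -> no flip
All flips: (1,1)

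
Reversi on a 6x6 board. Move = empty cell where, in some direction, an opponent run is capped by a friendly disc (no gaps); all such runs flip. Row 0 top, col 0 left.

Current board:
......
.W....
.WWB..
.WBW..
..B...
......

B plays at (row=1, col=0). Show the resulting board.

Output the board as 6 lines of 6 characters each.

Answer: ......
BW....
.BWB..
.WBW..
..B...
......

Derivation:
Place B at (1,0); scan 8 dirs for brackets.
Dir NW: edge -> no flip
Dir N: first cell '.' (not opp) -> no flip
Dir NE: first cell '.' (not opp) -> no flip
Dir W: edge -> no flip
Dir E: opp run (1,1), next='.' -> no flip
Dir SW: edge -> no flip
Dir S: first cell '.' (not opp) -> no flip
Dir SE: opp run (2,1) capped by B -> flip
All flips: (2,1)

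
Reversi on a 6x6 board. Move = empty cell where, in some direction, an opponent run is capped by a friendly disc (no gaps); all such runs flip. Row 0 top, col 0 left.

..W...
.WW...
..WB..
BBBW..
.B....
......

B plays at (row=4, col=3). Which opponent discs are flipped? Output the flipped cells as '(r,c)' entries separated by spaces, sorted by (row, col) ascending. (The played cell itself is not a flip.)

Dir NW: first cell 'B' (not opp) -> no flip
Dir N: opp run (3,3) capped by B -> flip
Dir NE: first cell '.' (not opp) -> no flip
Dir W: first cell '.' (not opp) -> no flip
Dir E: first cell '.' (not opp) -> no flip
Dir SW: first cell '.' (not opp) -> no flip
Dir S: first cell '.' (not opp) -> no flip
Dir SE: first cell '.' (not opp) -> no flip

Answer: (3,3)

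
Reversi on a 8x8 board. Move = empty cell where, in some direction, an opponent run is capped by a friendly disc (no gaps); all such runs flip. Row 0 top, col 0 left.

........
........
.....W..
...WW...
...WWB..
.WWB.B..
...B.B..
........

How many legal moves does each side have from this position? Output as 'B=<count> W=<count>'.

-- B to move --
(1,4): no bracket -> illegal
(1,5): no bracket -> illegal
(1,6): no bracket -> illegal
(2,2): flips 2 -> legal
(2,3): flips 3 -> legal
(2,4): no bracket -> illegal
(2,6): no bracket -> illegal
(3,2): no bracket -> illegal
(3,5): flips 1 -> legal
(3,6): no bracket -> illegal
(4,0): no bracket -> illegal
(4,1): flips 1 -> legal
(4,2): flips 2 -> legal
(5,0): flips 2 -> legal
(5,4): no bracket -> illegal
(6,0): no bracket -> illegal
(6,1): no bracket -> illegal
(6,2): no bracket -> illegal
B mobility = 6
-- W to move --
(3,5): no bracket -> illegal
(3,6): no bracket -> illegal
(4,2): no bracket -> illegal
(4,6): flips 1 -> legal
(5,4): flips 1 -> legal
(5,6): flips 1 -> legal
(6,2): flips 1 -> legal
(6,4): no bracket -> illegal
(6,6): flips 1 -> legal
(7,2): no bracket -> illegal
(7,3): flips 2 -> legal
(7,4): flips 1 -> legal
(7,5): no bracket -> illegal
(7,6): no bracket -> illegal
W mobility = 7

Answer: B=6 W=7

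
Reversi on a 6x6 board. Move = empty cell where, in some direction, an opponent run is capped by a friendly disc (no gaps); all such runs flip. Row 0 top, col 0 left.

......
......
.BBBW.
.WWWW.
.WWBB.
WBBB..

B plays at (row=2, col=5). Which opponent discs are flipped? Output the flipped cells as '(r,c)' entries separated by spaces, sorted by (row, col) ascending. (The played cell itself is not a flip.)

Dir NW: first cell '.' (not opp) -> no flip
Dir N: first cell '.' (not opp) -> no flip
Dir NE: edge -> no flip
Dir W: opp run (2,4) capped by B -> flip
Dir E: edge -> no flip
Dir SW: opp run (3,4) capped by B -> flip
Dir S: first cell '.' (not opp) -> no flip
Dir SE: edge -> no flip

Answer: (2,4) (3,4)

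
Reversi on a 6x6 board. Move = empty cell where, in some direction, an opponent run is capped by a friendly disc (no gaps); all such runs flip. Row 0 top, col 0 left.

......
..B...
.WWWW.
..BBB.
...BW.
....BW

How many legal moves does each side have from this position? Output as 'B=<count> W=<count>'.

-- B to move --
(1,0): flips 1 -> legal
(1,1): flips 1 -> legal
(1,3): flips 1 -> legal
(1,4): flips 2 -> legal
(1,5): flips 1 -> legal
(2,0): no bracket -> illegal
(2,5): no bracket -> illegal
(3,0): flips 1 -> legal
(3,1): no bracket -> illegal
(3,5): no bracket -> illegal
(4,5): flips 1 -> legal
(5,3): no bracket -> illegal
B mobility = 7
-- W to move --
(0,1): flips 1 -> legal
(0,2): flips 1 -> legal
(0,3): flips 1 -> legal
(1,1): no bracket -> illegal
(1,3): no bracket -> illegal
(2,5): no bracket -> illegal
(3,1): no bracket -> illegal
(3,5): no bracket -> illegal
(4,1): flips 1 -> legal
(4,2): flips 3 -> legal
(4,5): flips 1 -> legal
(5,2): no bracket -> illegal
(5,3): flips 3 -> legal
W mobility = 7

Answer: B=7 W=7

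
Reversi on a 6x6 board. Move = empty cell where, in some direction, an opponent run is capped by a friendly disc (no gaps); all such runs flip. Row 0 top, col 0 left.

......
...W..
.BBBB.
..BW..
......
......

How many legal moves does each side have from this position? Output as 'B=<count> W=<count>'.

-- B to move --
(0,2): flips 1 -> legal
(0,3): flips 1 -> legal
(0,4): flips 1 -> legal
(1,2): no bracket -> illegal
(1,4): no bracket -> illegal
(3,4): flips 1 -> legal
(4,2): flips 1 -> legal
(4,3): flips 1 -> legal
(4,4): flips 1 -> legal
B mobility = 7
-- W to move --
(1,0): no bracket -> illegal
(1,1): flips 1 -> legal
(1,2): no bracket -> illegal
(1,4): no bracket -> illegal
(1,5): flips 1 -> legal
(2,0): no bracket -> illegal
(2,5): no bracket -> illegal
(3,0): no bracket -> illegal
(3,1): flips 2 -> legal
(3,4): no bracket -> illegal
(3,5): flips 1 -> legal
(4,1): no bracket -> illegal
(4,2): no bracket -> illegal
(4,3): no bracket -> illegal
W mobility = 4

Answer: B=7 W=4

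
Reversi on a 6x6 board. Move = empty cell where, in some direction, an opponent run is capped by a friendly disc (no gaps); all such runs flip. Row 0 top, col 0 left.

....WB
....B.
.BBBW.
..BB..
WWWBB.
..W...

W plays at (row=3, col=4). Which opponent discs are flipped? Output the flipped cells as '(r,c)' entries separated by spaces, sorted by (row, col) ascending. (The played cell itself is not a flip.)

Dir NW: opp run (2,3), next='.' -> no flip
Dir N: first cell 'W' (not opp) -> no flip
Dir NE: first cell '.' (not opp) -> no flip
Dir W: opp run (3,3) (3,2), next='.' -> no flip
Dir E: first cell '.' (not opp) -> no flip
Dir SW: opp run (4,3) capped by W -> flip
Dir S: opp run (4,4), next='.' -> no flip
Dir SE: first cell '.' (not opp) -> no flip

Answer: (4,3)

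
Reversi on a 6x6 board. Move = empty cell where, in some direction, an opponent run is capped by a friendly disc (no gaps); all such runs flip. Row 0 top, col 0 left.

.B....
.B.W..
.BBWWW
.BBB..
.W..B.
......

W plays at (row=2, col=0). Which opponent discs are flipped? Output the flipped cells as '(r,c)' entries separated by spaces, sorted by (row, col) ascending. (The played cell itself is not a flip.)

Answer: (2,1) (2,2)

Derivation:
Dir NW: edge -> no flip
Dir N: first cell '.' (not opp) -> no flip
Dir NE: opp run (1,1), next='.' -> no flip
Dir W: edge -> no flip
Dir E: opp run (2,1) (2,2) capped by W -> flip
Dir SW: edge -> no flip
Dir S: first cell '.' (not opp) -> no flip
Dir SE: opp run (3,1), next='.' -> no flip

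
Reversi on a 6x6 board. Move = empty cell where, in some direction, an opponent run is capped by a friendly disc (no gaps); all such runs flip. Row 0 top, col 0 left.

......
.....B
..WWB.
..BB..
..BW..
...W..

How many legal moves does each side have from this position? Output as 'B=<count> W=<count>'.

-- B to move --
(1,1): flips 1 -> legal
(1,2): flips 1 -> legal
(1,3): flips 1 -> legal
(1,4): flips 1 -> legal
(2,1): flips 2 -> legal
(3,1): no bracket -> illegal
(3,4): no bracket -> illegal
(4,4): flips 1 -> legal
(5,2): no bracket -> illegal
(5,4): flips 1 -> legal
B mobility = 7
-- W to move --
(0,4): no bracket -> illegal
(0,5): no bracket -> illegal
(1,3): no bracket -> illegal
(1,4): no bracket -> illegal
(2,1): flips 1 -> legal
(2,5): flips 1 -> legal
(3,1): flips 1 -> legal
(3,4): no bracket -> illegal
(3,5): no bracket -> illegal
(4,1): flips 2 -> legal
(4,4): flips 1 -> legal
(5,1): no bracket -> illegal
(5,2): flips 2 -> legal
W mobility = 6

Answer: B=7 W=6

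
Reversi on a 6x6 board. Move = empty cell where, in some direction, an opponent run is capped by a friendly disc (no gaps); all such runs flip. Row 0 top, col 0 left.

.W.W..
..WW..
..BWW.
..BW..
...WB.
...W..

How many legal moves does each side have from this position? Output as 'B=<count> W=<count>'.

-- B to move --
(0,0): no bracket -> illegal
(0,2): flips 1 -> legal
(0,4): flips 1 -> legal
(1,0): no bracket -> illegal
(1,1): no bracket -> illegal
(1,4): flips 1 -> legal
(1,5): no bracket -> illegal
(2,1): no bracket -> illegal
(2,5): flips 2 -> legal
(3,4): flips 1 -> legal
(3,5): no bracket -> illegal
(4,2): flips 1 -> legal
(5,2): no bracket -> illegal
(5,4): flips 1 -> legal
B mobility = 7
-- W to move --
(1,1): flips 1 -> legal
(2,1): flips 2 -> legal
(3,1): flips 2 -> legal
(3,4): no bracket -> illegal
(3,5): flips 1 -> legal
(4,1): flips 1 -> legal
(4,2): flips 2 -> legal
(4,5): flips 1 -> legal
(5,4): no bracket -> illegal
(5,5): flips 1 -> legal
W mobility = 8

Answer: B=7 W=8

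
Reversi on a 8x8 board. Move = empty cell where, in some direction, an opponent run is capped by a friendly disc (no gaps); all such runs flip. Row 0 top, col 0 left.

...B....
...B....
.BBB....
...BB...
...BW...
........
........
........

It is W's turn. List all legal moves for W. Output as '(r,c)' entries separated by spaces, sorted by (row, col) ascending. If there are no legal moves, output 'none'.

(0,2): no bracket -> illegal
(0,4): no bracket -> illegal
(1,0): no bracket -> illegal
(1,1): flips 2 -> legal
(1,2): no bracket -> illegal
(1,4): no bracket -> illegal
(2,0): no bracket -> illegal
(2,4): flips 1 -> legal
(2,5): no bracket -> illegal
(3,0): no bracket -> illegal
(3,1): no bracket -> illegal
(3,2): no bracket -> illegal
(3,5): no bracket -> illegal
(4,2): flips 1 -> legal
(4,5): no bracket -> illegal
(5,2): no bracket -> illegal
(5,3): no bracket -> illegal
(5,4): no bracket -> illegal

Answer: (1,1) (2,4) (4,2)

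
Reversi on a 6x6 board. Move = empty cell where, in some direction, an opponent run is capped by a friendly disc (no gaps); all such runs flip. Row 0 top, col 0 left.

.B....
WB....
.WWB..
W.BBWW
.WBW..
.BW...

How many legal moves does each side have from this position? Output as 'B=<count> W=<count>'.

Answer: B=9 W=8

Derivation:
-- B to move --
(0,0): no bracket -> illegal
(1,2): flips 1 -> legal
(1,3): no bracket -> illegal
(2,0): flips 2 -> legal
(2,4): no bracket -> illegal
(2,5): no bracket -> illegal
(3,1): flips 2 -> legal
(4,0): flips 1 -> legal
(4,4): flips 1 -> legal
(4,5): flips 1 -> legal
(5,0): flips 1 -> legal
(5,3): flips 2 -> legal
(5,4): flips 1 -> legal
B mobility = 9
-- W to move --
(0,0): flips 1 -> legal
(0,2): no bracket -> illegal
(1,2): flips 2 -> legal
(1,3): flips 2 -> legal
(1,4): flips 2 -> legal
(2,0): no bracket -> illegal
(2,4): flips 1 -> legal
(3,1): flips 2 -> legal
(4,0): no bracket -> illegal
(4,4): flips 1 -> legal
(5,0): flips 1 -> legal
(5,3): no bracket -> illegal
W mobility = 8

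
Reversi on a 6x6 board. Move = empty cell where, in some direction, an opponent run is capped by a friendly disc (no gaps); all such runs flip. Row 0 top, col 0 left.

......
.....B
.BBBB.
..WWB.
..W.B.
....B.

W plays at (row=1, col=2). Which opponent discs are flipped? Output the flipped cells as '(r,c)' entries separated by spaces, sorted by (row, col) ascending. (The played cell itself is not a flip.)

Answer: (2,2)

Derivation:
Dir NW: first cell '.' (not opp) -> no flip
Dir N: first cell '.' (not opp) -> no flip
Dir NE: first cell '.' (not opp) -> no flip
Dir W: first cell '.' (not opp) -> no flip
Dir E: first cell '.' (not opp) -> no flip
Dir SW: opp run (2,1), next='.' -> no flip
Dir S: opp run (2,2) capped by W -> flip
Dir SE: opp run (2,3) (3,4), next='.' -> no flip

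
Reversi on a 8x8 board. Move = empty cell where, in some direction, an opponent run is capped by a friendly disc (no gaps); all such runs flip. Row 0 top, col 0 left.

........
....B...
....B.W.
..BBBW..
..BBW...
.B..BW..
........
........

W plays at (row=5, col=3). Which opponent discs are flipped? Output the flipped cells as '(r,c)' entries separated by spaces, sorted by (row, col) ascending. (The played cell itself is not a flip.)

Dir NW: opp run (4,2), next='.' -> no flip
Dir N: opp run (4,3) (3,3), next='.' -> no flip
Dir NE: first cell 'W' (not opp) -> no flip
Dir W: first cell '.' (not opp) -> no flip
Dir E: opp run (5,4) capped by W -> flip
Dir SW: first cell '.' (not opp) -> no flip
Dir S: first cell '.' (not opp) -> no flip
Dir SE: first cell '.' (not opp) -> no flip

Answer: (5,4)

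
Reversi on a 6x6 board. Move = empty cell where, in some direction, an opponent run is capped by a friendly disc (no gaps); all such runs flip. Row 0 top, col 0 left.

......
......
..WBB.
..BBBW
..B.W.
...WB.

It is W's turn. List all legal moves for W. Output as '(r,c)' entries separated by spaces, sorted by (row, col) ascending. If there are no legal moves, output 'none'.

(1,2): no bracket -> illegal
(1,3): flips 1 -> legal
(1,4): flips 2 -> legal
(1,5): no bracket -> illegal
(2,1): no bracket -> illegal
(2,5): flips 2 -> legal
(3,1): flips 4 -> legal
(4,1): no bracket -> illegal
(4,3): no bracket -> illegal
(4,5): no bracket -> illegal
(5,1): no bracket -> illegal
(5,2): flips 2 -> legal
(5,5): flips 1 -> legal

Answer: (1,3) (1,4) (2,5) (3,1) (5,2) (5,5)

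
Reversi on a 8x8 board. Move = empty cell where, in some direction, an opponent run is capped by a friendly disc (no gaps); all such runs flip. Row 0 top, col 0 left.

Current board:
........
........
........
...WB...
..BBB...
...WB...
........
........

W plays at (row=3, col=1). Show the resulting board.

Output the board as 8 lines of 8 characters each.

Answer: ........
........
........
.W.WB...
..WBB...
...WB...
........
........

Derivation:
Place W at (3,1); scan 8 dirs for brackets.
Dir NW: first cell '.' (not opp) -> no flip
Dir N: first cell '.' (not opp) -> no flip
Dir NE: first cell '.' (not opp) -> no flip
Dir W: first cell '.' (not opp) -> no flip
Dir E: first cell '.' (not opp) -> no flip
Dir SW: first cell '.' (not opp) -> no flip
Dir S: first cell '.' (not opp) -> no flip
Dir SE: opp run (4,2) capped by W -> flip
All flips: (4,2)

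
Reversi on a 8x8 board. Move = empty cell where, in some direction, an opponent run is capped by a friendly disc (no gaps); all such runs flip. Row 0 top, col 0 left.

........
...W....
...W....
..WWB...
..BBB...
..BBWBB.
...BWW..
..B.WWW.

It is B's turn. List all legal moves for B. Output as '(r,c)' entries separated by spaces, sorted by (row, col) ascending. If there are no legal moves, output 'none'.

Answer: (0,3) (1,2) (2,1) (2,2) (2,4) (3,1) (4,5) (6,6) (7,3)

Derivation:
(0,2): no bracket -> illegal
(0,3): flips 3 -> legal
(0,4): no bracket -> illegal
(1,2): flips 1 -> legal
(1,4): no bracket -> illegal
(2,1): flips 1 -> legal
(2,2): flips 2 -> legal
(2,4): flips 1 -> legal
(3,1): flips 2 -> legal
(4,1): no bracket -> illegal
(4,5): flips 1 -> legal
(6,6): flips 2 -> legal
(6,7): no bracket -> illegal
(7,3): flips 1 -> legal
(7,7): no bracket -> illegal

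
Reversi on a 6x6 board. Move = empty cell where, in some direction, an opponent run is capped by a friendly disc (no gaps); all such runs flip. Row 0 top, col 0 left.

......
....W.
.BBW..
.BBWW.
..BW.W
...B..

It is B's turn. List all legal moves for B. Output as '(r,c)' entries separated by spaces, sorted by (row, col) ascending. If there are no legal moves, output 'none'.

Answer: (0,5) (1,3) (2,4) (3,5) (4,4) (5,4)

Derivation:
(0,3): no bracket -> illegal
(0,4): no bracket -> illegal
(0,5): flips 2 -> legal
(1,2): no bracket -> illegal
(1,3): flips 3 -> legal
(1,5): no bracket -> illegal
(2,4): flips 2 -> legal
(2,5): no bracket -> illegal
(3,5): flips 2 -> legal
(4,4): flips 2 -> legal
(5,2): no bracket -> illegal
(5,4): flips 1 -> legal
(5,5): no bracket -> illegal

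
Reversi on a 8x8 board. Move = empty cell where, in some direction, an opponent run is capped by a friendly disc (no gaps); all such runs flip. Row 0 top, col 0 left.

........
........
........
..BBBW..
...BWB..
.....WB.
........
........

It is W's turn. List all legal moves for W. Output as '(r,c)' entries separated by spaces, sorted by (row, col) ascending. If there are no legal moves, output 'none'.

(2,1): no bracket -> illegal
(2,2): flips 1 -> legal
(2,3): no bracket -> illegal
(2,4): flips 1 -> legal
(2,5): no bracket -> illegal
(3,1): flips 3 -> legal
(3,6): no bracket -> illegal
(4,1): no bracket -> illegal
(4,2): flips 1 -> legal
(4,6): flips 1 -> legal
(4,7): no bracket -> illegal
(5,2): no bracket -> illegal
(5,3): no bracket -> illegal
(5,4): no bracket -> illegal
(5,7): flips 1 -> legal
(6,5): no bracket -> illegal
(6,6): no bracket -> illegal
(6,7): no bracket -> illegal

Answer: (2,2) (2,4) (3,1) (4,2) (4,6) (5,7)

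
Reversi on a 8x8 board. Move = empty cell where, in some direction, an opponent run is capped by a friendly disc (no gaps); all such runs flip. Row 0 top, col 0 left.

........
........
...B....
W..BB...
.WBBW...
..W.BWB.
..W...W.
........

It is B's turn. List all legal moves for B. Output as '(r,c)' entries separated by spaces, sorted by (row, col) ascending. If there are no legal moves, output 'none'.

Answer: (4,0) (4,5) (6,1) (7,2) (7,6) (7,7)

Derivation:
(2,0): no bracket -> illegal
(2,1): no bracket -> illegal
(3,1): no bracket -> illegal
(3,2): no bracket -> illegal
(3,5): no bracket -> illegal
(4,0): flips 1 -> legal
(4,5): flips 1 -> legal
(4,6): no bracket -> illegal
(5,0): no bracket -> illegal
(5,1): no bracket -> illegal
(5,3): no bracket -> illegal
(5,7): no bracket -> illegal
(6,1): flips 1 -> legal
(6,3): no bracket -> illegal
(6,4): no bracket -> illegal
(6,5): no bracket -> illegal
(6,7): no bracket -> illegal
(7,1): no bracket -> illegal
(7,2): flips 2 -> legal
(7,3): no bracket -> illegal
(7,5): no bracket -> illegal
(7,6): flips 1 -> legal
(7,7): flips 3 -> legal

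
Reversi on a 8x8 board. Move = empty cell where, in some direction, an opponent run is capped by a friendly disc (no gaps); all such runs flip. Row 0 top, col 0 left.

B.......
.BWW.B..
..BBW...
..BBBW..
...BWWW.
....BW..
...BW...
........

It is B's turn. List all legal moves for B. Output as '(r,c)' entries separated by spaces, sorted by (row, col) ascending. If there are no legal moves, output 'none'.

(0,1): flips 1 -> legal
(0,2): flips 1 -> legal
(0,3): flips 1 -> legal
(0,4): flips 1 -> legal
(1,4): flips 3 -> legal
(2,1): no bracket -> illegal
(2,5): flips 1 -> legal
(2,6): no bracket -> illegal
(3,6): flips 2 -> legal
(3,7): no bracket -> illegal
(4,7): flips 3 -> legal
(5,3): no bracket -> illegal
(5,6): flips 2 -> legal
(5,7): no bracket -> illegal
(6,5): flips 1 -> legal
(6,6): flips 2 -> legal
(7,3): no bracket -> illegal
(7,4): flips 1 -> legal
(7,5): no bracket -> illegal

Answer: (0,1) (0,2) (0,3) (0,4) (1,4) (2,5) (3,6) (4,7) (5,6) (6,5) (6,6) (7,4)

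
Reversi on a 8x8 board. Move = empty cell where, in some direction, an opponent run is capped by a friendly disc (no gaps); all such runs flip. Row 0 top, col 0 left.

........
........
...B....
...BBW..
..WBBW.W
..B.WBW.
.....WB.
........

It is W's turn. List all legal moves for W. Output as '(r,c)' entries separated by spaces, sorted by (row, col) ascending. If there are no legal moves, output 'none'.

(1,2): flips 2 -> legal
(1,3): no bracket -> illegal
(1,4): no bracket -> illegal
(2,2): no bracket -> illegal
(2,4): flips 3 -> legal
(2,5): no bracket -> illegal
(3,2): flips 3 -> legal
(4,1): no bracket -> illegal
(4,6): no bracket -> illegal
(5,1): no bracket -> illegal
(5,3): flips 1 -> legal
(5,7): no bracket -> illegal
(6,1): no bracket -> illegal
(6,2): flips 1 -> legal
(6,3): no bracket -> illegal
(6,4): no bracket -> illegal
(6,7): flips 1 -> legal
(7,5): no bracket -> illegal
(7,6): flips 1 -> legal
(7,7): no bracket -> illegal

Answer: (1,2) (2,4) (3,2) (5,3) (6,2) (6,7) (7,6)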